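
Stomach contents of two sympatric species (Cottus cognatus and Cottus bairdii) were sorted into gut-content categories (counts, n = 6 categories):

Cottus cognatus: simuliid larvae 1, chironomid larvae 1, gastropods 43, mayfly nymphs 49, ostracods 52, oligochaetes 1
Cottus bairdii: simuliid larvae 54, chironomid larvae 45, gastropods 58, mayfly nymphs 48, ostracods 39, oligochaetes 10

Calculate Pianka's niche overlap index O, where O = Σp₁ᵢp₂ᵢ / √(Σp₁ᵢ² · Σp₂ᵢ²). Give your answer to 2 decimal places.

0.76

Proportions for Cottus cognatus (n=147): 1/147=0.0068, 1/147=0.0068, 43/147=0.2925, 49/147=0.3333, 52/147=0.3537, 1/147=0.0068
Proportions for Cottus bairdii (n=254): 54/254=0.2126, 45/254=0.1772, 58/254=0.2283, 48/254=0.1890, 39/254=0.1535, 10/254=0.0394
Σ p₁ᵢp₂ᵢ = 0.001446 + 0.001205 + 0.066778 + 0.062994 + 0.054293 + 0.000268 = 0.186984
Σp_1ᵢ² = 0.0068² + 0.0068² + 0.2925² + 0.3333² + 0.3537² + 0.0068² = 0.000046 + 0.000046 + 0.085556 + 0.111089 + 0.125104 + 0.000046 = 0.321887
Σp_2ᵢ² = 0.2126² + 0.1772² + 0.2283² + 0.1890² + 0.1535² + 0.0394² = 0.045199 + 0.031400 + 0.052121 + 0.035721 + 0.023562 + 0.001552 = 0.189555
O = 0.186984 / √(0.321887 × 0.189555) = 0.186984 / 0.2470127 = 0.7570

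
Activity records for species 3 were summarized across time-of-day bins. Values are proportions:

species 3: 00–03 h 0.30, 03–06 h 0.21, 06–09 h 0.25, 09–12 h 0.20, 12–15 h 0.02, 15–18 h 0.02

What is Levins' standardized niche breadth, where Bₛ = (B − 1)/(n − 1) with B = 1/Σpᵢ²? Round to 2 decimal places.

Σpᵢ² = 0.30² + 0.21² + 0.25² + 0.20² + 0.02² + 0.02² = 0.0900 + 0.0441 + 0.0625 + 0.0400 + 0.0004 + 0.0004 = 0.2374
B = 1 / 0.2374 = 4.2123
Bₛ = (B − 1)/(n − 1) = (4.2123 − 1)/(6 − 1) = 3.2123/5 = 0.6425

0.64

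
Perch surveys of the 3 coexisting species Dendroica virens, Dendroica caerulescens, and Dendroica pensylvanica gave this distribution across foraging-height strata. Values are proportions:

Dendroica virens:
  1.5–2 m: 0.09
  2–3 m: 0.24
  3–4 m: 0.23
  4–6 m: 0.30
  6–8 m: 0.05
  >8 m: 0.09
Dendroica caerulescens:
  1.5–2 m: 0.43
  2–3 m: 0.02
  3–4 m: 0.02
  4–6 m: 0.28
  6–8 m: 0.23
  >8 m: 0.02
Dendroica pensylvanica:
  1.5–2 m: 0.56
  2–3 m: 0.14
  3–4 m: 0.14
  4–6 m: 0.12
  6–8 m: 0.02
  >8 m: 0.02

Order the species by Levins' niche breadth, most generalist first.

Dendroica virens > Dendroica caerulescens > Dendroica pensylvanica

Σp_vireᵢ² = 0.09² + 0.24² + 0.23² + 0.30² + 0.05² + 0.09² = 0.0081 + 0.0576 + 0.0529 + 0.0900 + 0.0025 + 0.0081 = 0.2192
B_vire = 1 / 0.2192 = 4.5620
Σp_caerᵢ² = 0.43² + 0.02² + 0.02² + 0.28² + 0.23² + 0.02² = 0.1849 + 0.0004 + 0.0004 + 0.0784 + 0.0529 + 0.0004 = 0.3174
B_caer = 1 / 0.3174 = 3.1506
Σp_pensᵢ² = 0.56² + 0.14² + 0.14² + 0.12² + 0.02² + 0.02² = 0.3136 + 0.0196 + 0.0196 + 0.0144 + 0.0004 + 0.0004 = 0.3680
B_pens = 1 / 0.3680 = 2.7174
Ranking by B (broadest → narrowest): Dendroica virens (4.56) > Dendroica caerulescens (3.15) > Dendroica pensylvanica (2.72)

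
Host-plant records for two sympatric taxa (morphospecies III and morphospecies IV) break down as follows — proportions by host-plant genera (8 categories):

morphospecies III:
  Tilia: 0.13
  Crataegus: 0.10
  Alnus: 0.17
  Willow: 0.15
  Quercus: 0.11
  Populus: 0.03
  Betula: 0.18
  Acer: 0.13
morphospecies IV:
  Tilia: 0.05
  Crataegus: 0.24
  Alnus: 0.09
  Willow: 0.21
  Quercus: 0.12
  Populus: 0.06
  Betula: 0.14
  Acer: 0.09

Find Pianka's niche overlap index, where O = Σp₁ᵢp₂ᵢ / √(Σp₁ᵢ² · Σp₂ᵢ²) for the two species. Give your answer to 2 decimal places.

0.87

Σ p₁ᵢp₂ᵢ = 0.0065 + 0.0240 + 0.0153 + 0.0315 + 0.0132 + 0.0018 + 0.0252 + 0.0117 = 0.1292
Σp_1ᵢ² = 0.13² + 0.10² + 0.17² + 0.15² + 0.11² + 0.03² + 0.18² + 0.13² = 0.0169 + 0.0100 + 0.0289 + 0.0225 + 0.0121 + 0.0009 + 0.0324 + 0.0169 = 0.1406
Σp_2ᵢ² = 0.05² + 0.24² + 0.09² + 0.21² + 0.12² + 0.06² + 0.14² + 0.09² = 0.0025 + 0.0576 + 0.0081 + 0.0441 + 0.0144 + 0.0036 + 0.0196 + 0.0081 = 0.1580
O = 0.1292 / √(0.1406 × 0.1580) = 0.1292 / 0.14905 = 0.8668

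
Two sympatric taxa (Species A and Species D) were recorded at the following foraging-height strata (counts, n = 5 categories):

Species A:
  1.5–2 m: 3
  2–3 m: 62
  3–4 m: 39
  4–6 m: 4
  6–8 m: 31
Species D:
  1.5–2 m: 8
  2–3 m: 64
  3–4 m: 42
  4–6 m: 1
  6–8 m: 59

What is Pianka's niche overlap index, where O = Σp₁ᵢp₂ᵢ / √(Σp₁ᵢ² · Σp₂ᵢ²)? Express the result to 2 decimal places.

0.97

Proportions for Species A (n=139): 3/139=0.0216, 62/139=0.4460, 39/139=0.2806, 4/139=0.0288, 31/139=0.2230
Proportions for Species D (n=174): 8/174=0.0460, 64/174=0.3678, 42/174=0.2414, 1/174=0.0057, 59/174=0.3391
Σ p₁ᵢp₂ᵢ = 0.000994 + 0.164039 + 0.067737 + 0.000164 + 0.075619 = 0.308553
Σp_1ᵢ² = 0.0216² + 0.4460² + 0.2806² + 0.0288² + 0.2230² = 0.000467 + 0.198916 + 0.078736 + 0.000829 + 0.049729 = 0.328677
Σp_2ᵢ² = 0.0460² + 0.3678² + 0.2414² + 0.0057² + 0.3391² = 0.002116 + 0.135277 + 0.058274 + 0.000032 + 0.114989 = 0.310688
O = 0.308553 / √(0.328677 × 0.310688) = 0.308553 / 0.3195559 = 0.9656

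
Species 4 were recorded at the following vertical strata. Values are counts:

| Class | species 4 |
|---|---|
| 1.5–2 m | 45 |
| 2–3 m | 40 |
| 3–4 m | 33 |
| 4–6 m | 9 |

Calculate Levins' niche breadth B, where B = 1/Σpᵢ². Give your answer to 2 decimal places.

Proportions for species 4 (n=127): 45/127=0.3543, 40/127=0.3150, 33/127=0.2598, 9/127=0.0709
Σpᵢ² = 0.3543² + 0.3150² + 0.2598² + 0.0709² = 0.125528 + 0.099225 + 0.067496 + 0.005027 = 0.297276
B = 1 / 0.297276 = 3.3639

3.36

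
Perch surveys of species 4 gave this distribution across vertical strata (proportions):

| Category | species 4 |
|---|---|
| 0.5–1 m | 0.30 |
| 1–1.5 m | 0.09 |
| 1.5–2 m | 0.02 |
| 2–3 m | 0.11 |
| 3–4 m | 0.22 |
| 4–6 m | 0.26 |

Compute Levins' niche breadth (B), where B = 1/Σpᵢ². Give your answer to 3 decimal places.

Σpᵢ² = 0.30² + 0.09² + 0.02² + 0.11² + 0.22² + 0.26² = 0.0900 + 0.0081 + 0.0004 + 0.0121 + 0.0484 + 0.0676 = 0.2266
B = 1 / 0.2266 = 4.41306

4.413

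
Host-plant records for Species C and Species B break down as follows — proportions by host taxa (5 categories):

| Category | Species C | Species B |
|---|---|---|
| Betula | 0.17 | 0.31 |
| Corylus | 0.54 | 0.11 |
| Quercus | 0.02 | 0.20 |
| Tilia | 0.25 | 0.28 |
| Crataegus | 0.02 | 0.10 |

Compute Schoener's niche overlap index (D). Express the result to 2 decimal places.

Σ|p₁ᵢ − p₂ᵢ| = 0.14 + 0.43 + 0.18 + 0.03 + 0.08 = 0.86
D = 1 − ½ × 0.86 = 1 − 0.430 = 0.5700

0.57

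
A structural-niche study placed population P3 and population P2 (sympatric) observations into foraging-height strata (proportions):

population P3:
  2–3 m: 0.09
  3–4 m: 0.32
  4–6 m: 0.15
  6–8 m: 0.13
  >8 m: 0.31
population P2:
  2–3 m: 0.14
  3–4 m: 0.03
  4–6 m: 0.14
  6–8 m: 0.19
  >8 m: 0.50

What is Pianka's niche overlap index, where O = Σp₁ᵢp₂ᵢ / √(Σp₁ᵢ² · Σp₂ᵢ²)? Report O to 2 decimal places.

0.79

Σ p₁ᵢp₂ᵢ = 0.0126 + 0.0096 + 0.0210 + 0.0247 + 0.1550 = 0.2229
Σp_1ᵢ² = 0.09² + 0.32² + 0.15² + 0.13² + 0.31² = 0.0081 + 0.1024 + 0.0225 + 0.0169 + 0.0961 = 0.2460
Σp_2ᵢ² = 0.14² + 0.03² + 0.14² + 0.19² + 0.50² = 0.0196 + 0.0009 + 0.0196 + 0.0361 + 0.2500 = 0.3262
O = 0.2229 / √(0.2460 × 0.3262) = 0.2229 / 0.28328 = 0.7869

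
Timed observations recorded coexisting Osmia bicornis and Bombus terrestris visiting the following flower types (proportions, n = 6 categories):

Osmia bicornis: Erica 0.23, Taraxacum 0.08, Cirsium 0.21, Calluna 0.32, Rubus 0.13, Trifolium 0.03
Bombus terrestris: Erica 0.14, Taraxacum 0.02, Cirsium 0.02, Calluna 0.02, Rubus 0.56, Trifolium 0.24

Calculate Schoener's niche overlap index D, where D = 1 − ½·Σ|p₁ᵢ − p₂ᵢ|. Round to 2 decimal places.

Σ|p₁ᵢ − p₂ᵢ| = 0.09 + 0.06 + 0.19 + 0.30 + 0.43 + 0.21 = 1.28
D = 1 − ½ × 1.28 = 1 − 0.640 = 0.3600

0.36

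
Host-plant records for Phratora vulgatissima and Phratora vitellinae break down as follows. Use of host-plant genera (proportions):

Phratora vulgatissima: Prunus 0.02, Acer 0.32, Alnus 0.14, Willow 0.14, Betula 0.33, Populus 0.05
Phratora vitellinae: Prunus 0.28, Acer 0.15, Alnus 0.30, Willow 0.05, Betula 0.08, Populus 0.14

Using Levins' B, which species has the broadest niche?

Σp_vulgᵢ² = 0.02² + 0.32² + 0.14² + 0.14² + 0.33² + 0.05² = 0.0004 + 0.1024 + 0.0196 + 0.0196 + 0.1089 + 0.0025 = 0.2534
B_vulg = 1 / 0.2534 = 3.9463
Σp_viteᵢ² = 0.28² + 0.15² + 0.30² + 0.05² + 0.08² + 0.14² = 0.0784 + 0.0225 + 0.0900 + 0.0025 + 0.0064 + 0.0196 = 0.2194
B_vite = 1 / 0.2194 = 4.5579
Highest B → broadest niche (most generalist): Phratora vitellinae (B = 4.56).

Phratora vitellinae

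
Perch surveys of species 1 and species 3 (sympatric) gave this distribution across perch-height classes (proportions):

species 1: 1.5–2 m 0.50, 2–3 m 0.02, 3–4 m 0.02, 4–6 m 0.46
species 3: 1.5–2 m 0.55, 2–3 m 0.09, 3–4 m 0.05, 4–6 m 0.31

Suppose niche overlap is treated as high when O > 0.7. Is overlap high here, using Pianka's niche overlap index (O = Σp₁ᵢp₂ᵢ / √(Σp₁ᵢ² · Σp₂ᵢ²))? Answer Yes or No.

Σ p₁ᵢp₂ᵢ = 0.2750 + 0.0018 + 0.0010 + 0.1426 = 0.4204
Σp_1ᵢ² = 0.50² + 0.02² + 0.02² + 0.46² = 0.2500 + 0.0004 + 0.0004 + 0.2116 = 0.4624
Σp_2ᵢ² = 0.55² + 0.09² + 0.05² + 0.31² = 0.3025 + 0.0081 + 0.0025 + 0.0961 = 0.4092
O = 0.4204 / √(0.4624 × 0.4092) = 0.4204 / 0.43499 = 0.9665
O = 0.9665 > 0.7 → Yes.

Yes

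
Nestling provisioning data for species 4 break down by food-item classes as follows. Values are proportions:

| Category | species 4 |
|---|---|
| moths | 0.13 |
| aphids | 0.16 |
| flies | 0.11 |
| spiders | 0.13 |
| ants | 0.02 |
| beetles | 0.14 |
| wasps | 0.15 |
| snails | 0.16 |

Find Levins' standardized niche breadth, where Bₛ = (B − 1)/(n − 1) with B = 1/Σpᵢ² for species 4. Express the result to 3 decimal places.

0.880

Σpᵢ² = 0.13² + 0.16² + 0.11² + 0.13² + 0.02² + 0.14² + 0.15² + 0.16² = 0.0169 + 0.0256 + 0.0121 + 0.0169 + 0.0004 + 0.0196 + 0.0225 + 0.0256 = 0.1396
B = 1 / 0.1396 = 7.16332
Bₛ = (B − 1)/(n − 1) = (7.16332 − 1)/(8 − 1) = 6.16332/7 = 0.88047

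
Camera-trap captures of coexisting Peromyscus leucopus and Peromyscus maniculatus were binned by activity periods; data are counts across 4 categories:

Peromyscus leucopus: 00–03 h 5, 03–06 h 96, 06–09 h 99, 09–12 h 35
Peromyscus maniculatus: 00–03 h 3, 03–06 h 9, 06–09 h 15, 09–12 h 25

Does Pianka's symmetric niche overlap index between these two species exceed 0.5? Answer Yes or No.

Proportions for Peromyscus leucopus (n=235): 5/235=0.0213, 96/235=0.4085, 99/235=0.4213, 35/235=0.1489
Proportions for Peromyscus maniculatus (n=52): 3/52=0.0577, 9/52=0.1731, 15/52=0.2885, 25/52=0.4808
Σ p₁ᵢp₂ᵢ = 0.001229 + 0.070711 + 0.121545 + 0.071591 = 0.265076
Σp_1ᵢ² = 0.0213² + 0.4085² + 0.4213² + 0.1489² = 0.000454 + 0.166872 + 0.177494 + 0.022171 = 0.366991
Σp_2ᵢ² = 0.0577² + 0.1731² + 0.2885² + 0.4808² = 0.003329 + 0.029964 + 0.083232 + 0.231169 = 0.347694
O = 0.265076 / √(0.366991 × 0.347694) = 0.265076 / 0.3572122 = 0.7421
O = 0.7421 > 0.5 → Yes.

Yes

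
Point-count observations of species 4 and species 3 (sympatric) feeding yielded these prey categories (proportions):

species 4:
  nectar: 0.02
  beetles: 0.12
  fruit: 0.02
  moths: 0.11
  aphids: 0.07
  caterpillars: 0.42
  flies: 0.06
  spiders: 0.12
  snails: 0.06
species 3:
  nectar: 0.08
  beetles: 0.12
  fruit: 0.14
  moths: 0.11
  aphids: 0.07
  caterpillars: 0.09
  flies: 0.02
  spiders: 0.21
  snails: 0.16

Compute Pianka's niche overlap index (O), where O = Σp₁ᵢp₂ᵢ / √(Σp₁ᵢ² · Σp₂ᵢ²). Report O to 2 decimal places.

0.62

Σ p₁ᵢp₂ᵢ = 0.0016 + 0.0144 + 0.0028 + 0.0121 + 0.0049 + 0.0378 + 0.0012 + 0.0252 + 0.0096 = 0.1096
Σp_1ᵢ² = 0.02² + 0.12² + 0.02² + 0.11² + 0.07² + 0.42² + 0.06² + 0.12² + 0.06² = 0.0004 + 0.0144 + 0.0004 + 0.0121 + 0.0049 + 0.1764 + 0.0036 + 0.0144 + 0.0036 = 0.2302
Σp_2ᵢ² = 0.08² + 0.12² + 0.14² + 0.11² + 0.07² + 0.09² + 0.02² + 0.21² + 0.16² = 0.0064 + 0.0144 + 0.0196 + 0.0121 + 0.0049 + 0.0081 + 0.0004 + 0.0441 + 0.0256 = 0.1356
O = 0.1096 / √(0.2302 × 0.1356) = 0.1096 / 0.17668 = 0.6203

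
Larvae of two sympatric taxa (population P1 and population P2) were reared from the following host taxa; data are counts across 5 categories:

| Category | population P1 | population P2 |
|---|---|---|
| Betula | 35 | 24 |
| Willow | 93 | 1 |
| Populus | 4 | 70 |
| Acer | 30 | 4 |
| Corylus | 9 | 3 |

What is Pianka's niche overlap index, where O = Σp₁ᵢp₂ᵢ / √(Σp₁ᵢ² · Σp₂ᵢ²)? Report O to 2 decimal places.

0.18

Proportions for population P1 (n=171): 35/171=0.2047, 93/171=0.5439, 4/171=0.0234, 30/171=0.1754, 9/171=0.0526
Proportions for population P2 (n=102): 24/102=0.2353, 1/102=0.0098, 70/102=0.6863, 4/102=0.0392, 3/102=0.0294
Σ p₁ᵢp₂ᵢ = 0.048166 + 0.005330 + 0.016059 + 0.006876 + 0.001546 = 0.077977
Σp_1ᵢ² = 0.2047² + 0.5439² + 0.0234² + 0.1754² + 0.0526² = 0.041902 + 0.295827 + 0.000548 + 0.030765 + 0.002767 = 0.371809
Σp_2ᵢ² = 0.2353² + 0.0098² + 0.6863² + 0.0392² + 0.0294² = 0.055366 + 0.000096 + 0.471008 + 0.001537 + 0.000864 = 0.528871
O = 0.077977 / √(0.371809 × 0.528871) = 0.077977 / 0.4434400 = 0.1758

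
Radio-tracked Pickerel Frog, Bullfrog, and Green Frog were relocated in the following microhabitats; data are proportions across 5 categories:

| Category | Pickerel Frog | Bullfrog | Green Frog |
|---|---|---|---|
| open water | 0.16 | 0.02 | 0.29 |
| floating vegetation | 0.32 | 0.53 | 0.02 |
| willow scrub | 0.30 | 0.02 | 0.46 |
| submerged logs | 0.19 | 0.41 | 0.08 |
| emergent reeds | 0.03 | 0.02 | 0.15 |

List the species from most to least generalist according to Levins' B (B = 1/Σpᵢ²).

Σp_Pickᵢ² = 0.16² + 0.32² + 0.30² + 0.19² + 0.03² = 0.0256 + 0.1024 + 0.0900 + 0.0361 + 0.0009 = 0.2550
B_Pick = 1 / 0.2550 = 3.9216
Σp_Bullᵢ² = 0.02² + 0.53² + 0.02² + 0.41² + 0.02² = 0.0004 + 0.2809 + 0.0004 + 0.1681 + 0.0004 = 0.4502
B_Bull = 1 / 0.4502 = 2.2212
Σp_Greeᵢ² = 0.29² + 0.02² + 0.46² + 0.08² + 0.15² = 0.0841 + 0.0004 + 0.2116 + 0.0064 + 0.0225 = 0.3250
B_Gree = 1 / 0.3250 = 3.0769
Ranking by B (broadest → narrowest): Pickerel Frog (3.92) > Green Frog (3.08) > Bullfrog (2.22)

Pickerel Frog > Green Frog > Bullfrog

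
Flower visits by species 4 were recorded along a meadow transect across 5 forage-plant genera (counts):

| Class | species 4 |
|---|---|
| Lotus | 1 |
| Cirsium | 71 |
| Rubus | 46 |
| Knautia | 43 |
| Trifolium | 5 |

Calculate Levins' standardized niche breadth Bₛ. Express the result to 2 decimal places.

Proportions for species 4 (n=166): 1/166=0.0060, 71/166=0.4277, 46/166=0.2771, 43/166=0.2590, 5/166=0.0301
Σpᵢ² = 0.0060² + 0.4277² + 0.2771² + 0.2590² + 0.0301² = 0.000036 + 0.182927 + 0.076784 + 0.067081 + 0.000906 = 0.327734
B = 1 / 0.327734 = 3.0513
Bₛ = (B − 1)/(n − 1) = (3.0513 − 1)/(5 − 1) = 2.0513/4 = 0.5128

0.51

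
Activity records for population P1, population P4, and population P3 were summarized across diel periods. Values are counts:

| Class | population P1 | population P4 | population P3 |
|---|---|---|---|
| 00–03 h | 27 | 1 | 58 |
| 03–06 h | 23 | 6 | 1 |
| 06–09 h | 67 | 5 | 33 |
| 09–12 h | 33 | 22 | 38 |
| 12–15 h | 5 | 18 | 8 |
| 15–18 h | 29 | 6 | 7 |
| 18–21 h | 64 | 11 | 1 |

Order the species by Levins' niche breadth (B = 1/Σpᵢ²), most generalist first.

Proportions for population P1 (n=248): 27/248=0.1089, 23/248=0.0927, 67/248=0.2702, 33/248=0.1331, 5/248=0.0202, 29/248=0.1169, 64/248=0.2581
Proportions for population P4 (n=69): 1/69=0.0145, 6/69=0.0870, 5/69=0.0725, 22/69=0.3188, 18/69=0.2609, 6/69=0.0870, 11/69=0.1594
Proportions for population P3 (n=146): 58/146=0.3973, 1/146=0.0068, 33/146=0.2260, 38/146=0.2603, 8/146=0.0548, 7/146=0.0479, 1/146=0.0068
Σp_P1ᵢ² = 0.1089² + 0.0927² + 0.2702² + 0.1331² + 0.0202² + 0.1169² + 0.2581² = 0.011859 + 0.008593 + 0.073008 + 0.017716 + 0.000408 + 0.013666 + 0.066616 = 0.191866
B_P1 = 1 / 0.191866 = 5.2120
Σp_P4ᵢ² = 0.0145² + 0.0870² + 0.0725² + 0.3188² + 0.2609² + 0.0870² + 0.1594² = 0.000210 + 0.007569 + 0.005256 + 0.101633 + 0.068069 + 0.007569 + 0.025408 = 0.215714
B_P4 = 1 / 0.215714 = 4.6358
Σp_P3ᵢ² = 0.3973² + 0.0068² + 0.2260² + 0.2603² + 0.0548² + 0.0479² + 0.0068² = 0.157847 + 0.000046 + 0.051076 + 0.067756 + 0.003003 + 0.002294 + 0.000046 = 0.282068
B_P3 = 1 / 0.282068 = 3.5452
Ranking by B (broadest → narrowest): population P1 (5.21) > population P4 (4.64) > population P3 (3.55)

population P1 > population P4 > population P3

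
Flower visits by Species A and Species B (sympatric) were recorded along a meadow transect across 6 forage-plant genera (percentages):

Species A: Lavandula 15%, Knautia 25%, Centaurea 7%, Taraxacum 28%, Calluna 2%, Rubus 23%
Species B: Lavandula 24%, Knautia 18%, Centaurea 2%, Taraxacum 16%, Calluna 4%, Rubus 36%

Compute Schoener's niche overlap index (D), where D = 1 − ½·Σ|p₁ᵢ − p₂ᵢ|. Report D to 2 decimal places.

Convert percentages to proportions (divide by 100).
Σ|p₁ᵢ − p₂ᵢ| = 0.09 + 0.07 + 0.05 + 0.12 + 0.02 + 0.13 = 0.48
D = 1 − ½ × 0.48 = 1 − 0.240 = 0.7600

0.76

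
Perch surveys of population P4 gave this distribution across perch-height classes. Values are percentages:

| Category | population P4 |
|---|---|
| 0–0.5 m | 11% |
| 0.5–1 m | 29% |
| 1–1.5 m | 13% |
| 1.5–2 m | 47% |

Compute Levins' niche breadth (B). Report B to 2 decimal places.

2.99

Convert percentages to proportions (divide by 100).
Σpᵢ² = 0.11² + 0.29² + 0.13² + 0.47² = 0.0121 + 0.0841 + 0.0169 + 0.2209 = 0.3340
B = 1 / 0.3340 = 2.9940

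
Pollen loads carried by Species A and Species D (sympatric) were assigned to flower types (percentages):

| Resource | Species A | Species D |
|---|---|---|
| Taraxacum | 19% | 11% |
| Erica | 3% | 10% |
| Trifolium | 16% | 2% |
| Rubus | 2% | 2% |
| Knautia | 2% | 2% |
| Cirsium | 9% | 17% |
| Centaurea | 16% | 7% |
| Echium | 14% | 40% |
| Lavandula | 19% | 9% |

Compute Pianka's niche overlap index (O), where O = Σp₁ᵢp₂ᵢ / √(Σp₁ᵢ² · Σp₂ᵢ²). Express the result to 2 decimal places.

0.69

Convert percentages to proportions (divide by 100).
Σ p₁ᵢp₂ᵢ = 0.0209 + 0.0030 + 0.0032 + 0.0004 + 0.0004 + 0.0153 + 0.0112 + 0.0560 + 0.0171 = 0.1275
Σp_1ᵢ² = 0.19² + 0.03² + 0.16² + 0.02² + 0.02² + 0.09² + 0.16² + 0.14² + 0.19² = 0.0361 + 0.0009 + 0.0256 + 0.0004 + 0.0004 + 0.0081 + 0.0256 + 0.0196 + 0.0361 = 0.1528
Σp_2ᵢ² = 0.11² + 0.10² + 0.02² + 0.02² + 0.02² + 0.17² + 0.07² + 0.40² + 0.09² = 0.0121 + 0.0100 + 0.0004 + 0.0004 + 0.0004 + 0.0289 + 0.0049 + 0.1600 + 0.0081 = 0.2252
O = 0.1275 / √(0.1528 × 0.2252) = 0.1275 / 0.18550 = 0.6873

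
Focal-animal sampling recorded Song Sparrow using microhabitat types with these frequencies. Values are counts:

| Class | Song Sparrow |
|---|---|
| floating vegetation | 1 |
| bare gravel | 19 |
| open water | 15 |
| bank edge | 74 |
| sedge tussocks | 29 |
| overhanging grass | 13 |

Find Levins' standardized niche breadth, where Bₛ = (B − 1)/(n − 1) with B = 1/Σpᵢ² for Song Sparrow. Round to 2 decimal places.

0.44

Proportions for Song Sparrow (n=151): 1/151=0.0066, 19/151=0.1258, 15/151=0.0993, 74/151=0.4901, 29/151=0.1921, 13/151=0.0861
Σpᵢ² = 0.0066² + 0.1258² + 0.0993² + 0.4901² + 0.1921² + 0.0861² = 0.000044 + 0.015826 + 0.009860 + 0.240198 + 0.036902 + 0.007413 = 0.310243
B = 1 / 0.310243 = 3.2233
Bₛ = (B − 1)/(n − 1) = (3.2233 − 1)/(6 − 1) = 2.2233/5 = 0.4447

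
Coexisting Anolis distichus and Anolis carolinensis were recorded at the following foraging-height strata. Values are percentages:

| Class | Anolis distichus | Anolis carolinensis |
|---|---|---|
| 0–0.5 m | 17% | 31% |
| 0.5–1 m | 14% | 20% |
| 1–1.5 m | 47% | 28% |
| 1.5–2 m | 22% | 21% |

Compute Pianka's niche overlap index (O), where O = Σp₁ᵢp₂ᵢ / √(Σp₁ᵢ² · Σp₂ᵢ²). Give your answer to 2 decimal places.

0.90

Convert percentages to proportions (divide by 100).
Σ p₁ᵢp₂ᵢ = 0.0527 + 0.0280 + 0.1316 + 0.0462 = 0.2585
Σp_1ᵢ² = 0.17² + 0.14² + 0.47² + 0.22² = 0.0289 + 0.0196 + 0.2209 + 0.0484 = 0.3178
Σp_2ᵢ² = 0.31² + 0.20² + 0.28² + 0.21² = 0.0961 + 0.0400 + 0.0784 + 0.0441 = 0.2586
O = 0.2585 / √(0.3178 × 0.2586) = 0.2585 / 0.28668 = 0.9017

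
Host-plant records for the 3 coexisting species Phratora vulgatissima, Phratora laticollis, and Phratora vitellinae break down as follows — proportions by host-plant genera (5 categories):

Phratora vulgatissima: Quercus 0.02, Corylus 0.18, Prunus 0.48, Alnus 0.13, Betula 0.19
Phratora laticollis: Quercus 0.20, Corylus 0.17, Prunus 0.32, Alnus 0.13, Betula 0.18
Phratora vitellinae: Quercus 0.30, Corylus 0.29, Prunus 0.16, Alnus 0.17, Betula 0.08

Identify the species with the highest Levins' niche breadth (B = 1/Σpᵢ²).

Phratora laticollis

Σp_vulgᵢ² = 0.02² + 0.18² + 0.48² + 0.13² + 0.19² = 0.0004 + 0.0324 + 0.2304 + 0.0169 + 0.0361 = 0.3162
B_vulg = 1 / 0.3162 = 3.1626
Σp_latiᵢ² = 0.20² + 0.17² + 0.32² + 0.13² + 0.18² = 0.0400 + 0.0289 + 0.1024 + 0.0169 + 0.0324 = 0.2206
B_lati = 1 / 0.2206 = 4.5331
Σp_viteᵢ² = 0.30² + 0.29² + 0.16² + 0.17² + 0.08² = 0.0900 + 0.0841 + 0.0256 + 0.0289 + 0.0064 = 0.2350
B_vite = 1 / 0.2350 = 4.2553
Highest B → broadest niche (most generalist): Phratora laticollis (B = 4.53).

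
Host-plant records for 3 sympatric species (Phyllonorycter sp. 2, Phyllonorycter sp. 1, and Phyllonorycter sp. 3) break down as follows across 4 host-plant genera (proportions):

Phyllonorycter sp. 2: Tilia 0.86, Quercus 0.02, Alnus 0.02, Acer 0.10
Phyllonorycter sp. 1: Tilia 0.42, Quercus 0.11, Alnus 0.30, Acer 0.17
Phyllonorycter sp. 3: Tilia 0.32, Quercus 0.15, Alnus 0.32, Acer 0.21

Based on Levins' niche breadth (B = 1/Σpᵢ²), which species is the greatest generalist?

Phyllonorycter sp. 3

Σp_2ᵢ² = 0.86² + 0.02² + 0.02² + 0.10² = 0.7396 + 0.0004 + 0.0004 + 0.0100 = 0.7504
B_2 = 1 / 0.7504 = 1.3326
Σp_1ᵢ² = 0.42² + 0.11² + 0.30² + 0.17² = 0.1764 + 0.0121 + 0.0900 + 0.0289 = 0.3074
B_1 = 1 / 0.3074 = 3.2531
Σp_3ᵢ² = 0.32² + 0.15² + 0.32² + 0.21² = 0.1024 + 0.0225 + 0.1024 + 0.0441 = 0.2714
B_3 = 1 / 0.2714 = 3.6846
Highest B → broadest niche (most generalist): Phyllonorycter sp. 3 (B = 3.68).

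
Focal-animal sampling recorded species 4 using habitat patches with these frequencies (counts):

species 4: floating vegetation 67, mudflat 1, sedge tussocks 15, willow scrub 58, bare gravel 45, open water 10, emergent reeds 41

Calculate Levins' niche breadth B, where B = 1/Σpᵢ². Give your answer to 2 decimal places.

4.73

Proportions for species 4 (n=237): 67/237=0.2827, 1/237=0.0042, 15/237=0.0633, 58/237=0.2447, 45/237=0.1899, 10/237=0.0422, 41/237=0.1730
Σpᵢ² = 0.2827² + 0.0042² + 0.0633² + 0.2447² + 0.1899² + 0.0422² + 0.1730² = 0.079919 + 0.000018 + 0.004007 + 0.059878 + 0.036062 + 0.001781 + 0.029929 = 0.211594
B = 1 / 0.211594 = 4.7260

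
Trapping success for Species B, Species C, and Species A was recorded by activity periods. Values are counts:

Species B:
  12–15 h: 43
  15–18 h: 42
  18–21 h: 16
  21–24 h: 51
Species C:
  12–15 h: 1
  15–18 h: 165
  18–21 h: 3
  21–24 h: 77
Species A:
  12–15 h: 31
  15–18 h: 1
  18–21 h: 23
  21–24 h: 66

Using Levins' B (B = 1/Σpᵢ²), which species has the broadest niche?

Proportions for Species B (n=152): 43/152=0.2829, 42/152=0.2763, 16/152=0.1053, 51/152=0.3355
Proportions for Species C (n=246): 1/246=0.0041, 165/246=0.6707, 3/246=0.0122, 77/246=0.3130
Proportions for Species A (n=121): 31/121=0.2562, 1/121=0.0083, 23/121=0.1901, 66/121=0.5455
Σp_Bᵢ² = 0.2829² + 0.2763² + 0.1053² + 0.3355² = 0.080032 + 0.076342 + 0.011088 + 0.112560 = 0.280022
B_B = 1 / 0.280022 = 3.5711
Σp_Cᵢ² = 0.0041² + 0.6707² + 0.0122² + 0.3130² = 0.000017 + 0.449838 + 0.000149 + 0.097969 = 0.547973
B_C = 1 / 0.547973 = 1.8249
Σp_Aᵢ² = 0.2562² + 0.0083² + 0.1901² + 0.5455² = 0.065638 + 0.000069 + 0.036138 + 0.297570 = 0.399415
B_A = 1 / 0.399415 = 2.5037
Highest B → broadest niche (most generalist): Species B (B = 3.57).

Species B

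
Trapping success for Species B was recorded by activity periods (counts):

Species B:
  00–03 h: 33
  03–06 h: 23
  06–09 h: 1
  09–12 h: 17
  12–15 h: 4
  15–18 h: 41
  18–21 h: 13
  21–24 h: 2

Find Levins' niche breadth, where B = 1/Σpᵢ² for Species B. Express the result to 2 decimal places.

4.75

Proportions for Species B (n=134): 33/134=0.2463, 23/134=0.1716, 1/134=0.0075, 17/134=0.1269, 4/134=0.0299, 41/134=0.3060, 13/134=0.0970, 2/134=0.0149
Σpᵢ² = 0.2463² + 0.1716² + 0.0075² + 0.1269² + 0.0299² + 0.3060² + 0.0970² + 0.0149² = 0.060664 + 0.029447 + 0.000056 + 0.016104 + 0.000894 + 0.093636 + 0.009409 + 0.000222 = 0.210432
B = 1 / 0.210432 = 4.7521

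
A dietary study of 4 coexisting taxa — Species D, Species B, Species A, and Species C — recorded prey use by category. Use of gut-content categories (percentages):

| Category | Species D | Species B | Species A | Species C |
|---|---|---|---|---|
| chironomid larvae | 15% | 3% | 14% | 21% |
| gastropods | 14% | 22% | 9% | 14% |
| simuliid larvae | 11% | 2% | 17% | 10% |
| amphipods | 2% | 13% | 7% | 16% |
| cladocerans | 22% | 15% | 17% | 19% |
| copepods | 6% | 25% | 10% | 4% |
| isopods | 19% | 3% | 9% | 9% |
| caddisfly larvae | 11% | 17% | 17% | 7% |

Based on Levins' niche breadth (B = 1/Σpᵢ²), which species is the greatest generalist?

Convert percentages to proportions (divide by 100).
Σp_Dᵢ² = 0.15² + 0.14² + 0.11² + 0.02² + 0.22² + 0.06² + 0.19² + 0.11² = 0.0225 + 0.0196 + 0.0121 + 0.0004 + 0.0484 + 0.0036 + 0.0361 + 0.0121 = 0.1548
B_D = 1 / 0.1548 = 6.4599
Σp_Bᵢ² = 0.03² + 0.22² + 0.02² + 0.13² + 0.15² + 0.25² + 0.03² + 0.17² = 0.0009 + 0.0484 + 0.0004 + 0.0169 + 0.0225 + 0.0625 + 0.0009 + 0.0289 = 0.1814
B_B = 1 / 0.1814 = 5.5127
Σp_Aᵢ² = 0.14² + 0.09² + 0.17² + 0.07² + 0.17² + 0.10² + 0.09² + 0.17² = 0.0196 + 0.0081 + 0.0289 + 0.0049 + 0.0289 + 0.0100 + 0.0081 + 0.0289 = 0.1374
B_A = 1 / 0.1374 = 7.2780
Σp_Cᵢ² = 0.21² + 0.14² + 0.10² + 0.16² + 0.19² + 0.04² + 0.09² + 0.07² = 0.0441 + 0.0196 + 0.0100 + 0.0256 + 0.0361 + 0.0016 + 0.0081 + 0.0049 = 0.1500
B_C = 1 / 0.1500 = 6.6667
Highest B → broadest niche (most generalist): Species A (B = 7.28).

Species A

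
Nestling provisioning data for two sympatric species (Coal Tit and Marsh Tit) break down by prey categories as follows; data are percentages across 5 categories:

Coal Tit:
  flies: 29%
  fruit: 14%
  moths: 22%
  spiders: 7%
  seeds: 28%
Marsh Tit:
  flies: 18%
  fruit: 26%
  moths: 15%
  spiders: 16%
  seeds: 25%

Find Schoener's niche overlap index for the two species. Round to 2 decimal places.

Convert percentages to proportions (divide by 100).
Σ|p₁ᵢ − p₂ᵢ| = 0.11 + 0.12 + 0.07 + 0.09 + 0.03 = 0.42
D = 1 − ½ × 0.42 = 1 − 0.210 = 0.7900

0.79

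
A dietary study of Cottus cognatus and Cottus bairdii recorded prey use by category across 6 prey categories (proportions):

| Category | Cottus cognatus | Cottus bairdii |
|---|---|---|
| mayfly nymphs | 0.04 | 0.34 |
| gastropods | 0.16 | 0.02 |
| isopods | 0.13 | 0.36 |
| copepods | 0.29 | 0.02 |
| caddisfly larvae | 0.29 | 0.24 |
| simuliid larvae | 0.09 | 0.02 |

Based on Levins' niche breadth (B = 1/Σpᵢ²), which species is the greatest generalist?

Cottus cognatus

Σp_cognᵢ² = 0.04² + 0.16² + 0.13² + 0.29² + 0.29² + 0.09² = 0.0016 + 0.0256 + 0.0169 + 0.0841 + 0.0841 + 0.0081 = 0.2204
B_cogn = 1 / 0.2204 = 4.5372
Σp_bairᵢ² = 0.34² + 0.02² + 0.36² + 0.02² + 0.24² + 0.02² = 0.1156 + 0.0004 + 0.1296 + 0.0004 + 0.0576 + 0.0004 = 0.3040
B_bair = 1 / 0.3040 = 3.2895
Highest B → broadest niche (most generalist): Cottus cognatus (B = 4.54).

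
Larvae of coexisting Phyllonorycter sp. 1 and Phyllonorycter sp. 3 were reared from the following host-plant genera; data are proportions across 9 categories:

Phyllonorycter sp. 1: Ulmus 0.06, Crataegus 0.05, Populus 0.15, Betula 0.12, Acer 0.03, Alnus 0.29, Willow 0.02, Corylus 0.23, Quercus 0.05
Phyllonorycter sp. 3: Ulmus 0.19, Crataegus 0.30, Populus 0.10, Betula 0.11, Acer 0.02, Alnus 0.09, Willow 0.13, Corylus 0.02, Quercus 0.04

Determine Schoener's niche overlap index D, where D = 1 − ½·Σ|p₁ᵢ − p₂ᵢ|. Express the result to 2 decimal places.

0.51

Σ|p₁ᵢ − p₂ᵢ| = 0.13 + 0.25 + 0.05 + 0.01 + 0.01 + 0.20 + 0.11 + 0.21 + 0.01 = 0.98
D = 1 − ½ × 0.98 = 1 − 0.490 = 0.5100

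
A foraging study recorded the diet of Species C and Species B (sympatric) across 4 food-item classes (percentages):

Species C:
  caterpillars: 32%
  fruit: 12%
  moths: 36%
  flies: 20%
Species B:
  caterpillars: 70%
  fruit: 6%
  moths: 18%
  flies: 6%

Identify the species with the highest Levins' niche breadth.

Species C

Convert percentages to proportions (divide by 100).
Σp_Cᵢ² = 0.32² + 0.12² + 0.36² + 0.20² = 0.1024 + 0.0144 + 0.1296 + 0.0400 = 0.2864
B_C = 1 / 0.2864 = 3.4916
Σp_Bᵢ² = 0.70² + 0.06² + 0.18² + 0.06² = 0.4900 + 0.0036 + 0.0324 + 0.0036 = 0.5296
B_B = 1 / 0.5296 = 1.8882
Highest B → broadest niche (most generalist): Species C (B = 3.49).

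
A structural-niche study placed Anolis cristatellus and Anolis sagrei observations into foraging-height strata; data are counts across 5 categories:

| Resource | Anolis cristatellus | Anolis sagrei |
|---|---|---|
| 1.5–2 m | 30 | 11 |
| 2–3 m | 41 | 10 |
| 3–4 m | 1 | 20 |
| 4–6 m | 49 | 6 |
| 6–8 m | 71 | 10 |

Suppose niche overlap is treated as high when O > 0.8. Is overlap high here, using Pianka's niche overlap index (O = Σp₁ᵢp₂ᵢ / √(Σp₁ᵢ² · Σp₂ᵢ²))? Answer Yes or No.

No

Proportions for Anolis cristatellus (n=192): 30/192=0.1563, 41/192=0.2135, 1/192=0.0052, 49/192=0.2552, 71/192=0.3698
Proportions for Anolis sagrei (n=57): 11/57=0.1930, 10/57=0.1754, 20/57=0.3509, 6/57=0.1053, 10/57=0.1754
Σ p₁ᵢp₂ᵢ = 0.030166 + 0.037448 + 0.001825 + 0.026873 + 0.064863 = 0.161175
Σp_1ᵢ² = 0.1563² + 0.2135² + 0.0052² + 0.2552² + 0.3698² = 0.024430 + 0.045582 + 0.000027 + 0.065127 + 0.136752 = 0.271918
Σp_2ᵢ² = 0.1930² + 0.1754² + 0.3509² + 0.1053² + 0.1754² = 0.037249 + 0.030765 + 0.123131 + 0.011088 + 0.030765 = 0.232998
O = 0.161175 / √(0.271918 × 0.232998) = 0.161175 / 0.2517069 = 0.6403
O = 0.6403 < 0.8 → No.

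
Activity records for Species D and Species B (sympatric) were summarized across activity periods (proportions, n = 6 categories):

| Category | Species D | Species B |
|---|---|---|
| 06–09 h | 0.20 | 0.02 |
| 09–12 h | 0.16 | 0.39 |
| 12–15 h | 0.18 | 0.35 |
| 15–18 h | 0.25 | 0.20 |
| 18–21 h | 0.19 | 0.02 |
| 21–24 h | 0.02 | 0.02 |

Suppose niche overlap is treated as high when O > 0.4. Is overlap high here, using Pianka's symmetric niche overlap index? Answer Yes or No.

Σ p₁ᵢp₂ᵢ = 0.0040 + 0.0624 + 0.0630 + 0.0500 + 0.0038 + 0.0004 = 0.1836
Σp_1ᵢ² = 0.20² + 0.16² + 0.18² + 0.25² + 0.19² + 0.02² = 0.0400 + 0.0256 + 0.0324 + 0.0625 + 0.0361 + 0.0004 = 0.1970
Σp_2ᵢ² = 0.02² + 0.39² + 0.35² + 0.20² + 0.02² + 0.02² = 0.0004 + 0.1521 + 0.1225 + 0.0400 + 0.0004 + 0.0004 = 0.3158
O = 0.1836 / √(0.1970 × 0.3158) = 0.1836 / 0.24942 = 0.7361
O = 0.7361 > 0.4 → Yes.

Yes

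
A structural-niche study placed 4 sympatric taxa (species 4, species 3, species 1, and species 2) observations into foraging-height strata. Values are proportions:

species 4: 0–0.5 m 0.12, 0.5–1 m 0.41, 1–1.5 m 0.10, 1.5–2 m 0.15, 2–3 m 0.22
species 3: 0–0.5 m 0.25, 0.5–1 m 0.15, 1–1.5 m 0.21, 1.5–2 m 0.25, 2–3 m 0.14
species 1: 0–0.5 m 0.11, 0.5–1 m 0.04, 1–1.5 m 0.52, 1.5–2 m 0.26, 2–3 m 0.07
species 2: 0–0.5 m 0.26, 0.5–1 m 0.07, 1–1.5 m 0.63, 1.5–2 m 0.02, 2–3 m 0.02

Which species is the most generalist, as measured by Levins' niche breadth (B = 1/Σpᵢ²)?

species 3

Σp_4ᵢ² = 0.12² + 0.41² + 0.10² + 0.15² + 0.22² = 0.0144 + 0.1681 + 0.0100 + 0.0225 + 0.0484 = 0.2634
B_4 = 1 / 0.2634 = 3.7965
Σp_3ᵢ² = 0.25² + 0.15² + 0.21² + 0.25² + 0.14² = 0.0625 + 0.0225 + 0.0441 + 0.0625 + 0.0196 = 0.2112
B_3 = 1 / 0.2112 = 4.7348
Σp_1ᵢ² = 0.11² + 0.04² + 0.52² + 0.26² + 0.07² = 0.0121 + 0.0016 + 0.2704 + 0.0676 + 0.0049 = 0.3566
B_1 = 1 / 0.3566 = 2.8043
Σp_2ᵢ² = 0.26² + 0.07² + 0.63² + 0.02² + 0.02² = 0.0676 + 0.0049 + 0.3969 + 0.0004 + 0.0004 = 0.4702
B_2 = 1 / 0.4702 = 2.1268
Highest B → broadest niche (most generalist): species 3 (B = 4.73).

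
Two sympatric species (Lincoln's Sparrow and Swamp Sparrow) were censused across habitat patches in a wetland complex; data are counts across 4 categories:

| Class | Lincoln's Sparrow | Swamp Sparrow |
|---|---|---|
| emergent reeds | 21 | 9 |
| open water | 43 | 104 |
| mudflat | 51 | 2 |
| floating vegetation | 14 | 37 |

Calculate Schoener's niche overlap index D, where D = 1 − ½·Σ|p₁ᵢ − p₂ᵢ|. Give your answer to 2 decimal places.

Proportions for Lincoln's Sparrow (n=129): 21/129=0.1628, 43/129=0.3333, 51/129=0.3953, 14/129=0.1085
Proportions for Swamp Sparrow (n=152): 9/152=0.0592, 104/152=0.6842, 2/152=0.0132, 37/152=0.2434
Σ|p₁ᵢ − p₂ᵢ| = 0.1036 + 0.3509 + 0.3821 + 0.1349 = 0.9715
D = 1 − ½ × 0.9715 = 1 − 0.48575 = 0.51425

0.51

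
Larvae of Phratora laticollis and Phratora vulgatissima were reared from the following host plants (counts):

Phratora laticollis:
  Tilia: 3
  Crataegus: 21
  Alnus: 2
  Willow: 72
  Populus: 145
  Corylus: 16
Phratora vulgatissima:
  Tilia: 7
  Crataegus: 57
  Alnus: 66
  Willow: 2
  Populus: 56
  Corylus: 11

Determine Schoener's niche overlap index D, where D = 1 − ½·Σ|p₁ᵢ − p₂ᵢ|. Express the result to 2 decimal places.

0.45

Proportions for Phratora laticollis (n=259): 3/259=0.0116, 21/259=0.0811, 2/259=0.0077, 72/259=0.2780, 145/259=0.5598, 16/259=0.0618
Proportions for Phratora vulgatissima (n=199): 7/199=0.0352, 57/199=0.2864, 66/199=0.3317, 2/199=0.0101, 56/199=0.2814, 11/199=0.0553
Σ|p₁ᵢ − p₂ᵢ| = 0.0236 + 0.2053 + 0.3240 + 0.2679 + 0.2784 + 0.0065 = 1.1057
D = 1 − ½ × 1.1057 = 1 − 0.55285 = 0.44715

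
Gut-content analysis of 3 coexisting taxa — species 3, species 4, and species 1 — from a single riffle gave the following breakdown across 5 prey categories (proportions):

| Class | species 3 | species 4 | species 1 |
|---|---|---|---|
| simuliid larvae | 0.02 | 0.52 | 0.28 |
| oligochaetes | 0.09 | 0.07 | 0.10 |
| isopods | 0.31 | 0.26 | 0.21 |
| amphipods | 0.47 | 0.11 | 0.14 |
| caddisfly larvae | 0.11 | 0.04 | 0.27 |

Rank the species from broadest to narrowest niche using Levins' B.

species 1 > species 3 > species 4

Σp_3ᵢ² = 0.02² + 0.09² + 0.31² + 0.47² + 0.11² = 0.0004 + 0.0081 + 0.0961 + 0.2209 + 0.0121 = 0.3376
B_3 = 1 / 0.3376 = 2.9621
Σp_4ᵢ² = 0.52² + 0.07² + 0.26² + 0.11² + 0.04² = 0.2704 + 0.0049 + 0.0676 + 0.0121 + 0.0016 = 0.3566
B_4 = 1 / 0.3566 = 2.8043
Σp_1ᵢ² = 0.28² + 0.10² + 0.21² + 0.14² + 0.27² = 0.0784 + 0.0100 + 0.0441 + 0.0196 + 0.0729 = 0.2250
B_1 = 1 / 0.2250 = 4.4444
Ranking by B (broadest → narrowest): species 1 (4.44) > species 3 (2.96) > species 4 (2.80)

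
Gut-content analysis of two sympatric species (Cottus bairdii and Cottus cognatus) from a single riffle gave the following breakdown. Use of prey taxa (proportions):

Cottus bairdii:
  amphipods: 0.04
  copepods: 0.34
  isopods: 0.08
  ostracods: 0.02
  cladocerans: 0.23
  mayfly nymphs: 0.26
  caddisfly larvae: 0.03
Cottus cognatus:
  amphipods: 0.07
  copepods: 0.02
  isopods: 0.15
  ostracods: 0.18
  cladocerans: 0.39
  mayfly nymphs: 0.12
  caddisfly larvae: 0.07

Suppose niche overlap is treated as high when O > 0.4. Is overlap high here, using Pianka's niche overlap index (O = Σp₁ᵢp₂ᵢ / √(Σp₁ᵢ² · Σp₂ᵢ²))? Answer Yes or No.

Σ p₁ᵢp₂ᵢ = 0.0028 + 0.0068 + 0.0120 + 0.0036 + 0.0897 + 0.0312 + 0.0021 = 0.1482
Σp_1ᵢ² = 0.04² + 0.34² + 0.08² + 0.02² + 0.23² + 0.26² + 0.03² = 0.0016 + 0.1156 + 0.0064 + 0.0004 + 0.0529 + 0.0676 + 0.0009 = 0.2454
Σp_2ᵢ² = 0.07² + 0.02² + 0.15² + 0.18² + 0.39² + 0.12² + 0.07² = 0.0049 + 0.0004 + 0.0225 + 0.0324 + 0.1521 + 0.0144 + 0.0049 = 0.2316
O = 0.1482 / √(0.2454 × 0.2316) = 0.1482 / 0.23840 = 0.6216
O = 0.6216 > 0.4 → Yes.

Yes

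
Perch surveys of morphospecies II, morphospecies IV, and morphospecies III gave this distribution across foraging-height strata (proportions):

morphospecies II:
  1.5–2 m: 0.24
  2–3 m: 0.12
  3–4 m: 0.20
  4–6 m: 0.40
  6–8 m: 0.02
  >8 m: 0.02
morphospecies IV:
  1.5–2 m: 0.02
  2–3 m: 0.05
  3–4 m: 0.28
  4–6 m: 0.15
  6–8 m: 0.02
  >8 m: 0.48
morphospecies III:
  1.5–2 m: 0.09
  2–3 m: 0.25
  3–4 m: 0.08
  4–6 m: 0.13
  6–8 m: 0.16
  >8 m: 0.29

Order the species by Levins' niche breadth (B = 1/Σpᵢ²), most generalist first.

morphospecies III > morphospecies II > morphospecies IV

Σp_IIᵢ² = 0.24² + 0.12² + 0.20² + 0.40² + 0.02² + 0.02² = 0.0576 + 0.0144 + 0.0400 + 0.1600 + 0.0004 + 0.0004 = 0.2728
B_II = 1 / 0.2728 = 3.6657
Σp_IVᵢ² = 0.02² + 0.05² + 0.28² + 0.15² + 0.02² + 0.48² = 0.0004 + 0.0025 + 0.0784 + 0.0225 + 0.0004 + 0.2304 = 0.3346
B_IV = 1 / 0.3346 = 2.9886
Σp_IIIᵢ² = 0.09² + 0.25² + 0.08² + 0.13² + 0.16² + 0.29² = 0.0081 + 0.0625 + 0.0064 + 0.0169 + 0.0256 + 0.0841 = 0.2036
B_III = 1 / 0.2036 = 4.9116
Ranking by B (broadest → narrowest): morphospecies III (4.91) > morphospecies II (3.67) > morphospecies IV (2.99)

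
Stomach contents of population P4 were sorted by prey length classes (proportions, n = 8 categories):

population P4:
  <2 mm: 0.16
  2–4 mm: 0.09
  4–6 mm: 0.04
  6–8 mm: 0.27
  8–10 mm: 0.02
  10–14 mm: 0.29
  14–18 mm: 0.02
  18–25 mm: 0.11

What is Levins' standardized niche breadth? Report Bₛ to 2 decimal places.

0.55

Σpᵢ² = 0.16² + 0.09² + 0.04² + 0.27² + 0.02² + 0.29² + 0.02² + 0.11² = 0.0256 + 0.0081 + 0.0016 + 0.0729 + 0.0004 + 0.0841 + 0.0004 + 0.0121 = 0.2052
B = 1 / 0.2052 = 4.8733
Bₛ = (B − 1)/(n − 1) = (4.8733 − 1)/(8 − 1) = 3.8733/7 = 0.5533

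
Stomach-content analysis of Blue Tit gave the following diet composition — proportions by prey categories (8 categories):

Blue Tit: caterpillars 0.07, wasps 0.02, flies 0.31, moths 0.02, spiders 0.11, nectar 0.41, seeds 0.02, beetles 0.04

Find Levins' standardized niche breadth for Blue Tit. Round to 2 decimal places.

Σpᵢ² = 0.07² + 0.02² + 0.31² + 0.02² + 0.11² + 0.41² + 0.02² + 0.04² = 0.0049 + 0.0004 + 0.0961 + 0.0004 + 0.0121 + 0.1681 + 0.0004 + 0.0016 = 0.2840
B = 1 / 0.2840 = 3.5211
Bₛ = (B − 1)/(n − 1) = (3.5211 − 1)/(8 − 1) = 2.5211/7 = 0.3602

0.36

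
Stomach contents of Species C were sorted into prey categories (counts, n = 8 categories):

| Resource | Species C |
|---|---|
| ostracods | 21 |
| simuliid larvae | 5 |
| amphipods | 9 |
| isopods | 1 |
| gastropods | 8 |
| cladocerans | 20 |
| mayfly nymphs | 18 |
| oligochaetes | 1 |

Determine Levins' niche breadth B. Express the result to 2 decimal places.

Proportions for Species C (n=83): 21/83=0.2530, 5/83=0.0602, 9/83=0.1084, 1/83=0.0120, 8/83=0.0964, 20/83=0.2410, 18/83=0.2169, 1/83=0.0120
Σpᵢ² = 0.2530² + 0.0602² + 0.1084² + 0.0120² + 0.0964² + 0.2410² + 0.2169² + 0.0120² = 0.064009 + 0.003624 + 0.011751 + 0.000144 + 0.009293 + 0.058081 + 0.047046 + 0.000144 = 0.194092
B = 1 / 0.194092 = 5.1522

5.15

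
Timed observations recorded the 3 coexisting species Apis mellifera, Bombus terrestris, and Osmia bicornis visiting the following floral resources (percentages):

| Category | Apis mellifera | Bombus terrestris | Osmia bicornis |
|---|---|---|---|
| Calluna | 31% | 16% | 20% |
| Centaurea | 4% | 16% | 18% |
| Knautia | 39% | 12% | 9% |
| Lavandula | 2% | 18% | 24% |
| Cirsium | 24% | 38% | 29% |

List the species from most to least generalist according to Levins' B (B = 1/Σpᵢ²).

Convert percentages to proportions (divide by 100).
Σp_mellᵢ² = 0.31² + 0.04² + 0.39² + 0.02² + 0.24² = 0.0961 + 0.0016 + 0.1521 + 0.0004 + 0.0576 = 0.3078
B_mell = 1 / 0.3078 = 3.2489
Σp_terrᵢ² = 0.16² + 0.16² + 0.12² + 0.18² + 0.38² = 0.0256 + 0.0256 + 0.0144 + 0.0324 + 0.1444 = 0.2424
B_terr = 1 / 0.2424 = 4.1254
Σp_bicoᵢ² = 0.20² + 0.18² + 0.09² + 0.24² + 0.29² = 0.0400 + 0.0324 + 0.0081 + 0.0576 + 0.0841 = 0.2222
B_bico = 1 / 0.2222 = 4.5005
Ranking by B (broadest → narrowest): Osmia bicornis (4.50) > Bombus terrestris (4.13) > Apis mellifera (3.25)

Osmia bicornis > Bombus terrestris > Apis mellifera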